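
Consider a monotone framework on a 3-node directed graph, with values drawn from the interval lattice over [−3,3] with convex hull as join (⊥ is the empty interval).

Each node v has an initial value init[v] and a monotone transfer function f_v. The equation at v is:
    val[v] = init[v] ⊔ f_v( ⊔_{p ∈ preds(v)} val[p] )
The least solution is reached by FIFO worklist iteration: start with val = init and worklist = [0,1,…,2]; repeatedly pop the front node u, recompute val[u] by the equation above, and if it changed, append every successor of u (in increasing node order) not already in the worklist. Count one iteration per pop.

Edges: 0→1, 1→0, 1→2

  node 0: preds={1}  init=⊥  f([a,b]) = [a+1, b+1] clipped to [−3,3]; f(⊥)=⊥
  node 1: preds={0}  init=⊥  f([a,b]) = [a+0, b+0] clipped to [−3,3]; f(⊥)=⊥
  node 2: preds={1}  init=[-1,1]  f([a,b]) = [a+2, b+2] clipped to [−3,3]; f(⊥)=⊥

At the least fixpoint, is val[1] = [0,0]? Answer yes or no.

no

Iteration log — 3 steps:
  step 1. node 0  ⊔preds=⊥  new=⊥  stable
  step 2. node 1  ⊔preds=⊥  new=⊥  stable
  step 3. node 2  ⊔preds=⊥  new=[-1,1]  stable

Least fixpoint reached:
  node 0: ⊥
  node 1: ⊥
  node 2: [-1,1]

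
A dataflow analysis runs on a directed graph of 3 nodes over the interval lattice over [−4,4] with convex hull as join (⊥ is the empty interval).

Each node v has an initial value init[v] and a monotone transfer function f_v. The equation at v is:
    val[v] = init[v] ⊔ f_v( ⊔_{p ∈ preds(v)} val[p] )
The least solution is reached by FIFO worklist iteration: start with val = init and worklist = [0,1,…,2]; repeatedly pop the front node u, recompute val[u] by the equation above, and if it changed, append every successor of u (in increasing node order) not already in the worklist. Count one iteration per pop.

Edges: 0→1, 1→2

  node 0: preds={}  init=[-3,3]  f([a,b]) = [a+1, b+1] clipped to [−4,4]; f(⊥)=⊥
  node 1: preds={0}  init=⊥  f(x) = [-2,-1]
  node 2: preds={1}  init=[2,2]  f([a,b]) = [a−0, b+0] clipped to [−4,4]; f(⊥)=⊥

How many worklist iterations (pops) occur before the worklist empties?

3

Iteration log — 3 steps:
  step 1. node 0  ⊔preds=⊥  new=[-3,3]  stable
  step 2. node 1  ⊔preds=[-3,3]  new=[-2,-1]  old=⊥  +wl: 
  step 3. node 2  ⊔preds=[-2,-1]  new=[-2,2]  old=[2,2]  +wl: 

Least fixpoint reached:
  node 0: [-3,3]
  node 1: [-2,-1]
  node 2: [-2,2]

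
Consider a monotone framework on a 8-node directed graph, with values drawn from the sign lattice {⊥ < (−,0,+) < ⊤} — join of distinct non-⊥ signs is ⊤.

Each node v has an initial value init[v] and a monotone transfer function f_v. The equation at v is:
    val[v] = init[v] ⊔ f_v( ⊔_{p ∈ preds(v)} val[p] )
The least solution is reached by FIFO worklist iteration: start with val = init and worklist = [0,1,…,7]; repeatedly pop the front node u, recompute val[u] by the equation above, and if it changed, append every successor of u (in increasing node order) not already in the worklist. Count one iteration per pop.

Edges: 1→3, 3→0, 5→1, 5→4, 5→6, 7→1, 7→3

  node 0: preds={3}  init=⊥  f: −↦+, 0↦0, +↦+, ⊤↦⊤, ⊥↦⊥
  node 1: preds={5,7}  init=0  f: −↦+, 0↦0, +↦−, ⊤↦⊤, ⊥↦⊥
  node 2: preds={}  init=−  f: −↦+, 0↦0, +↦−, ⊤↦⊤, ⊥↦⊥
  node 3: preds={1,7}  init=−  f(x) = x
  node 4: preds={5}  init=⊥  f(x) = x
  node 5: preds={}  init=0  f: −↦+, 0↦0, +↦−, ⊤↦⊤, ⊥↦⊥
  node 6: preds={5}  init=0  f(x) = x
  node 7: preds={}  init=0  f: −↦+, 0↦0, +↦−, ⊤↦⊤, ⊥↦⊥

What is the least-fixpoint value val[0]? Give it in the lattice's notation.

Worklist (9 pops):
  #1 pop 0: in=− → + (was ⊥); enqueue []
  #2 pop 1: in=0 → 0 (no change)
  #3 pop 2: in=⊥ → − (no change)
  #4 pop 3: in=0 → ⊤ (was −); enqueue [0]
  #5 pop 4: in=0 → 0 (was ⊥); enqueue []
  #6 pop 5: in=⊥ → 0 (no change)
  #7 pop 6: in=0 → 0 (no change)
  #8 pop 7: in=⊥ → 0 (no change)
  #9 pop 0: in=⊤ → ⊤ (was +); enqueue []

Fixpoint:
  val[0] = ⊤
  val[1] = 0
  val[2] = −
  val[3] = ⊤
  val[4] = 0
  val[5] = 0
  val[6] = 0
  val[7] = 0

⊤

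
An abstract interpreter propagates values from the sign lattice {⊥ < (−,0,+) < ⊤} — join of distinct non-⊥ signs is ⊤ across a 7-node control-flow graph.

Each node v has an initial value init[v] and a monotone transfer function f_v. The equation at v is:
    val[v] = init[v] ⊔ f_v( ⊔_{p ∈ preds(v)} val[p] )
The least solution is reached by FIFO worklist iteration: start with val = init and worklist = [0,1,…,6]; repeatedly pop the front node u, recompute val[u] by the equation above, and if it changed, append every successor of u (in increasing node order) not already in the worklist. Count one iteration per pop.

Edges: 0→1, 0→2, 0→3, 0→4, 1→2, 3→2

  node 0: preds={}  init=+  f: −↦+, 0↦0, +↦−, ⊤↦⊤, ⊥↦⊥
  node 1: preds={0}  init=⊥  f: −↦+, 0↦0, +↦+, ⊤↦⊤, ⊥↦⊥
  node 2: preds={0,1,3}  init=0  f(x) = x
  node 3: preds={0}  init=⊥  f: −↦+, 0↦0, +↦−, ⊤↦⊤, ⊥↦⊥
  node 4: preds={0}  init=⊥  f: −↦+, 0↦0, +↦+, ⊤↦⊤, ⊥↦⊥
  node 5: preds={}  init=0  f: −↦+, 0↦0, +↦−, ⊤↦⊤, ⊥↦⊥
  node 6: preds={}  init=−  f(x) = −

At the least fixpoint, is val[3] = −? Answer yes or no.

Worklist (8 pops):
  #1 pop 0: in=⊥ → + (no change)
  #2 pop 1: in=+ → + (was ⊥); enqueue []
  #3 pop 2: in=+ → ⊤ (was 0); enqueue []
  #4 pop 3: in=+ → − (was ⊥); enqueue [2]
  #5 pop 4: in=+ → + (was ⊥); enqueue []
  #6 pop 5: in=⊥ → 0 (no change)
  #7 pop 6: in=⊥ → − (no change)
  #8 pop 2: in=⊤ → ⊤ (no change)

Fixpoint:
  val[0] = +
  val[1] = +
  val[2] = ⊤
  val[3] = −
  val[4] = +
  val[5] = 0
  val[6] = −

yes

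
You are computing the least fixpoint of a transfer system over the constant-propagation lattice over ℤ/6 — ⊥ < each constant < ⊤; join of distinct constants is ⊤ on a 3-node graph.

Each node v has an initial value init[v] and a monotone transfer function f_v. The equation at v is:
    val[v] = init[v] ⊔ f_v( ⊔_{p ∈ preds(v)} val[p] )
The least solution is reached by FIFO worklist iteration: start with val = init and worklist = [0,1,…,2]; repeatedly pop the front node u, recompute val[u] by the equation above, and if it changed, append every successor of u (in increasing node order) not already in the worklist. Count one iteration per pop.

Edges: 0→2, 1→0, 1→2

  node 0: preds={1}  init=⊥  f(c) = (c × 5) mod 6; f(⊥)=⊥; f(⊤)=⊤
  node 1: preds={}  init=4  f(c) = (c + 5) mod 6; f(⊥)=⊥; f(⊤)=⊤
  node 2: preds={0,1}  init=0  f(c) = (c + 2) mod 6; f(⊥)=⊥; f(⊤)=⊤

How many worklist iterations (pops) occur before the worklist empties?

Worklist (3 pops):
  #1 pop 0: in=4 → 2 (was ⊥); enqueue []
  #2 pop 1: in=⊥ → 4 (no change)
  #3 pop 2: in=⊤ → ⊤ (was 0); enqueue []

Fixpoint:
  val[0] = 2
  val[1] = 4
  val[2] = ⊤

3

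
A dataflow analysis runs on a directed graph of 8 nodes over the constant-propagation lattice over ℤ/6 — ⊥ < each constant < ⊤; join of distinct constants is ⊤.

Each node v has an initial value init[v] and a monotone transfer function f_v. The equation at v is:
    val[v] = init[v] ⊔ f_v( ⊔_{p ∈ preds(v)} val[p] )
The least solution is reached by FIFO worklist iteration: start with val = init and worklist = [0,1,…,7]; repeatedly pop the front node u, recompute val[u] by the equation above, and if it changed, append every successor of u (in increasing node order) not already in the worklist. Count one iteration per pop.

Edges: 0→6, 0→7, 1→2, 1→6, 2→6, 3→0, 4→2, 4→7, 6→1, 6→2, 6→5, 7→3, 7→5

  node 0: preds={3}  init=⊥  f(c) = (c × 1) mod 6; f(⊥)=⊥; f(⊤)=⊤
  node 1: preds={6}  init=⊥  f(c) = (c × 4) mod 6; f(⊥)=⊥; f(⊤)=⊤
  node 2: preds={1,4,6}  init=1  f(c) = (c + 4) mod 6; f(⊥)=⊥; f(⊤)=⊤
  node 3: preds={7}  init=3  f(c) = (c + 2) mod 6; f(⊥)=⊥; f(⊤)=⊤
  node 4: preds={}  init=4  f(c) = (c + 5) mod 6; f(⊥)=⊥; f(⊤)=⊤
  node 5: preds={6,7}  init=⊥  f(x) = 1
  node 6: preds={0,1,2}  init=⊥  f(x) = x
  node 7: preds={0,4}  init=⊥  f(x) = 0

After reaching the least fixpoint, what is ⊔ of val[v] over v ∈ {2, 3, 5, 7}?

⊤

Worklist (16 pops):
  #1 pop 0: in=3 → 3 (was ⊥); enqueue []
  #2 pop 1: in=⊥ → ⊥ (no change)
  #3 pop 2: in=4 → ⊤ (was 1); enqueue []
  #4 pop 3: in=⊥ → 3 (no change)
  #5 pop 4: in=⊥ → 4 (no change)
  #6 pop 5: in=⊥ → 1 (was ⊥); enqueue []
  #7 pop 6: in=⊤ → ⊤ (was ⊥); enqueue [1,2,5]
  #8 pop 7: in=⊤ → 0 (was ⊥); enqueue [3]
  #9 pop 1: in=⊤ → ⊤ (was ⊥); enqueue [6]
  #10 pop 2: in=⊤ → ⊤ (no change)
  #11 pop 5: in=⊤ → 1 (no change)
  #12 pop 3: in=0 → ⊤ (was 3); enqueue [0]
  #13 pop 6: in=⊤ → ⊤ (no change)
  #14 pop 0: in=⊤ → ⊤ (was 3); enqueue [6,7]
  #15 pop 6: in=⊤ → ⊤ (no change)
  #16 pop 7: in=⊤ → 0 (no change)

Fixpoint:
  val[0] = ⊤
  val[1] = ⊤
  val[2] = ⊤
  val[3] = ⊤
  val[4] = 4
  val[5] = 1
  val[6] = ⊤
  val[7] = 0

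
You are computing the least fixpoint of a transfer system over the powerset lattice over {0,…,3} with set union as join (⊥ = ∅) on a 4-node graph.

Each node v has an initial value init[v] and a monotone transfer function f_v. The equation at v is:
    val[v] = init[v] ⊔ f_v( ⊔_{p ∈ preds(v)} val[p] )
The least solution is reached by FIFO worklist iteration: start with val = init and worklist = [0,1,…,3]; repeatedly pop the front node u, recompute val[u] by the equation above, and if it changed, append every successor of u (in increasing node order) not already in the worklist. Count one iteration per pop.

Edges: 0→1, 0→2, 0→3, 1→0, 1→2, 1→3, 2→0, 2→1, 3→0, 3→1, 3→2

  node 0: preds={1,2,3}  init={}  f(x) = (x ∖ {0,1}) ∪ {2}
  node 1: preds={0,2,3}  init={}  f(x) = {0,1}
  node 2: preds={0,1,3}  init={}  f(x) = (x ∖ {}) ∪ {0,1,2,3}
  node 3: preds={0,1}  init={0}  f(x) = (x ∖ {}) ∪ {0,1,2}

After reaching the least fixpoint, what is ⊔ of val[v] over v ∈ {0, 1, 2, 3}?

Trace (11 dequeues):
  [1] u=0 | in {0} | out {2} | prev {} | push {}
  [2] u=1 | in {0,2} | out {0,1} | prev {} | push {0}
  [3] u=2 | in {0,1,2} | out {0,1,2,3} | prev {} | push {1}
  [4] u=3 | in {0,1,2} | out {0,1,2} | prev {0} | push {2}
  [5] u=0 | in {0,1,2,3} | out {2,3} | prev {2} | push {3}
  [6] u=1 | in {0,1,2,3} | out {0,1} | ==
  [7] u=2 | in {0,1,2,3} | out {0,1,2,3} | ==
  [8] u=3 | in {0,1,2,3} | out {0,1,2,3} | prev {0,1,2} | push {0,1,2}
  [9] u=0 | in {0,1,2,3} | out {2,3} | ==
  [10] u=1 | in {0,1,2,3} | out {0,1} | ==
  [11] u=2 | in {0,1,2,3} | out {0,1,2,3} | ==

Converged values:
  [0] {2,3}
  [1] {0,1}
  [2] {0,1,2,3}
  [3] {0,1,2,3}

{0,1,2,3}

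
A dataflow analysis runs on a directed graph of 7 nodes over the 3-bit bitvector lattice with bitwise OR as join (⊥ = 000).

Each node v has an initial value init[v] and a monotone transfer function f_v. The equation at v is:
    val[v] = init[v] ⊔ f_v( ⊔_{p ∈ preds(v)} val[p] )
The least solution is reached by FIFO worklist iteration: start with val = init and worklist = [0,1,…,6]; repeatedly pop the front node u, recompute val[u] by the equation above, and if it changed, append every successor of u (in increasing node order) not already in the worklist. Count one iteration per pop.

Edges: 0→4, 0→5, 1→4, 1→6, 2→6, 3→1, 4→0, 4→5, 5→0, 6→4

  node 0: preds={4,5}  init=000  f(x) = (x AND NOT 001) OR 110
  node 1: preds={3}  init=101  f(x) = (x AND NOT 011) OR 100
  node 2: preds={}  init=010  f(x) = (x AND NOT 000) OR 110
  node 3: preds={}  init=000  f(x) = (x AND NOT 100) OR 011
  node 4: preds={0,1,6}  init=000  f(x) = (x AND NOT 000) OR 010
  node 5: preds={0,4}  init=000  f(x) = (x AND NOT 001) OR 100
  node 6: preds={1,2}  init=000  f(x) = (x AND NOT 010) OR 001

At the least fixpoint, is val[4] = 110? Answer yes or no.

Trace (10 dequeues):
  [1] u=0 | in 000 | out 110 | prev 000 | push {}
  [2] u=1 | in 000 | out 101 | ==
  [3] u=2 | in 000 | out 110 | prev 010 | push {}
  [4] u=3 | in 000 | out 011 | prev 000 | push {1}
  [5] u=4 | in 111 | out 111 | prev 000 | push {0}
  [6] u=5 | in 111 | out 110 | prev 000 | push {}
  [7] u=6 | in 111 | out 101 | prev 000 | push {4}
  [8] u=1 | in 011 | out 101 | ==
  [9] u=0 | in 111 | out 110 | ==
  [10] u=4 | in 111 | out 111 | ==

Converged values:
  [0] 110
  [1] 101
  [2] 110
  [3] 011
  [4] 111
  [5] 110
  [6] 101

no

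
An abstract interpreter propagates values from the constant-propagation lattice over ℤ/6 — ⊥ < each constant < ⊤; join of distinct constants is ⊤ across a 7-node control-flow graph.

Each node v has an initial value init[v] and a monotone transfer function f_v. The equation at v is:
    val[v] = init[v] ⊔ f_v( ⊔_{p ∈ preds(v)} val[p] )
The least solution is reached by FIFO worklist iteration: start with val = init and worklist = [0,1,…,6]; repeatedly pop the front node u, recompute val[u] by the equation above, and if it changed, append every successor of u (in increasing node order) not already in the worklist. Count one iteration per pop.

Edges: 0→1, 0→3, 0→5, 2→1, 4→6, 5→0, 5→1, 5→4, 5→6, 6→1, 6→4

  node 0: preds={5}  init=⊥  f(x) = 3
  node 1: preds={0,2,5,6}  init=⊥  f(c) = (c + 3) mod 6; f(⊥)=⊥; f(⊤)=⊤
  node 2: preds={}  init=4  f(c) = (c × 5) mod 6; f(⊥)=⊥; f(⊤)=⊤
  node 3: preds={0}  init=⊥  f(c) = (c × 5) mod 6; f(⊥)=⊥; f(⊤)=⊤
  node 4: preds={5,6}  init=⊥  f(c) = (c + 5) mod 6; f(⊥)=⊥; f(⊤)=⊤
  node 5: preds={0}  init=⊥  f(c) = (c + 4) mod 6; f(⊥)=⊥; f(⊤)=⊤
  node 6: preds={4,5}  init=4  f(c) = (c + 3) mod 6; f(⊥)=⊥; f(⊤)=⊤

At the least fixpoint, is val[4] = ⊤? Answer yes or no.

Trace (11 dequeues):
  [1] u=0 | in ⊥ | out 3 | prev ⊥ | push {}
  [2] u=1 | in ⊤ | out ⊤ | prev ⊥ | push {}
  [3] u=2 | in ⊥ | out 4 | ==
  [4] u=3 | in 3 | out 3 | prev ⊥ | push {}
  [5] u=4 | in 4 | out 3 | prev ⊥ | push {}
  [6] u=5 | in 3 | out 1 | prev ⊥ | push {0,1,4}
  [7] u=6 | in ⊤ | out ⊤ | prev 4 | push {}
  [8] u=0 | in 1 | out 3 | ==
  [9] u=1 | in ⊤ | out ⊤ | ==
  [10] u=4 | in ⊤ | out ⊤ | prev 3 | push {6}
  [11] u=6 | in ⊤ | out ⊤ | ==

Converged values:
  [0] 3
  [1] ⊤
  [2] 4
  [3] 3
  [4] ⊤
  [5] 1
  [6] ⊤

yes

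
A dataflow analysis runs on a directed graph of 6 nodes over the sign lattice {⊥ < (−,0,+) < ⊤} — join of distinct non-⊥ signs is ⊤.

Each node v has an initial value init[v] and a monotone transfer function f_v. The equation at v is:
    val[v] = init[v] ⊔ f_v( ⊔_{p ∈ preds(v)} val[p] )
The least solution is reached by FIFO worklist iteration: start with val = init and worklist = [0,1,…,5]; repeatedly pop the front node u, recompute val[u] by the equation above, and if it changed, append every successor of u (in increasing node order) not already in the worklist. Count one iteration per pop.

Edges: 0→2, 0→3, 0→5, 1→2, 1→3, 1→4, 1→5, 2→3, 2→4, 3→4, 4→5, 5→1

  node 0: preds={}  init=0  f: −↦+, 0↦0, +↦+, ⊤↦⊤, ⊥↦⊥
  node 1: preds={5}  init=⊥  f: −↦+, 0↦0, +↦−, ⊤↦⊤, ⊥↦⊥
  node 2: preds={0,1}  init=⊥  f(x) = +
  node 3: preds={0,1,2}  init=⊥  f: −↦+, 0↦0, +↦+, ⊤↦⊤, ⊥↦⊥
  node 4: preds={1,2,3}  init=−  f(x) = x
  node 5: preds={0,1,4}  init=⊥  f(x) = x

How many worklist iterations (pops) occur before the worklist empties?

11

Worklist (11 pops):
  #1 pop 0: in=⊥ → 0 (no change)
  #2 pop 1: in=⊥ → ⊥ (no change)
  #3 pop 2: in=0 → + (was ⊥); enqueue []
  #4 pop 3: in=⊤ → ⊤ (was ⊥); enqueue []
  #5 pop 4: in=⊤ → ⊤ (was −); enqueue []
  #6 pop 5: in=⊤ → ⊤ (was ⊥); enqueue [1]
  #7 pop 1: in=⊤ → ⊤ (was ⊥); enqueue [2,3,4,5]
  #8 pop 2: in=⊤ → + (no change)
  #9 pop 3: in=⊤ → ⊤ (no change)
  #10 pop 4: in=⊤ → ⊤ (no change)
  #11 pop 5: in=⊤ → ⊤ (no change)

Fixpoint:
  val[0] = 0
  val[1] = ⊤
  val[2] = +
  val[3] = ⊤
  val[4] = ⊤
  val[5] = ⊤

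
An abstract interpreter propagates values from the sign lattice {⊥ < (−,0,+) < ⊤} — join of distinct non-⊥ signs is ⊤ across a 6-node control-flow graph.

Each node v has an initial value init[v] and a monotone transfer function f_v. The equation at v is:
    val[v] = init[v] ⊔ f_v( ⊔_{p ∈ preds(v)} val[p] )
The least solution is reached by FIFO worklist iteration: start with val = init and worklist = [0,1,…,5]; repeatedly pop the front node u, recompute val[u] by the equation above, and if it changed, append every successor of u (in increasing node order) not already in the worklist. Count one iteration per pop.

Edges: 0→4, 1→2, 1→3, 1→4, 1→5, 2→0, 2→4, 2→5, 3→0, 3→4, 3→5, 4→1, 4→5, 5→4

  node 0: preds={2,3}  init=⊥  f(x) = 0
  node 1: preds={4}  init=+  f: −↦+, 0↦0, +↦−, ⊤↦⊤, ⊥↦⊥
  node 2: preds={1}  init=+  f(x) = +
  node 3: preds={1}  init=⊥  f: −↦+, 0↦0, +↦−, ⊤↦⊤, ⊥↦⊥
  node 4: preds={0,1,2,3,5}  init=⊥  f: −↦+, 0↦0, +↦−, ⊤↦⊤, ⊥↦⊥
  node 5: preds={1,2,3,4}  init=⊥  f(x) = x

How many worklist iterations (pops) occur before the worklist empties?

14

Worklist (14 pops):
  #1 pop 0: in=+ → 0 (was ⊥); enqueue []
  #2 pop 1: in=⊥ → + (no change)
  #3 pop 2: in=+ → + (no change)
  #4 pop 3: in=+ → − (was ⊥); enqueue [0]
  #5 pop 4: in=⊤ → ⊤ (was ⊥); enqueue [1]
  #6 pop 5: in=⊤ → ⊤ (was ⊥); enqueue [4]
  #7 pop 0: in=⊤ → 0 (no change)
  #8 pop 1: in=⊤ → ⊤ (was +); enqueue [2,3,5]
  #9 pop 4: in=⊤ → ⊤ (no change)
  #10 pop 2: in=⊤ → + (no change)
  #11 pop 3: in=⊤ → ⊤ (was −); enqueue [0,4]
  #12 pop 5: in=⊤ → ⊤ (no change)
  #13 pop 0: in=⊤ → 0 (no change)
  #14 pop 4: in=⊤ → ⊤ (no change)

Fixpoint:
  val[0] = 0
  val[1] = ⊤
  val[2] = +
  val[3] = ⊤
  val[4] = ⊤
  val[5] = ⊤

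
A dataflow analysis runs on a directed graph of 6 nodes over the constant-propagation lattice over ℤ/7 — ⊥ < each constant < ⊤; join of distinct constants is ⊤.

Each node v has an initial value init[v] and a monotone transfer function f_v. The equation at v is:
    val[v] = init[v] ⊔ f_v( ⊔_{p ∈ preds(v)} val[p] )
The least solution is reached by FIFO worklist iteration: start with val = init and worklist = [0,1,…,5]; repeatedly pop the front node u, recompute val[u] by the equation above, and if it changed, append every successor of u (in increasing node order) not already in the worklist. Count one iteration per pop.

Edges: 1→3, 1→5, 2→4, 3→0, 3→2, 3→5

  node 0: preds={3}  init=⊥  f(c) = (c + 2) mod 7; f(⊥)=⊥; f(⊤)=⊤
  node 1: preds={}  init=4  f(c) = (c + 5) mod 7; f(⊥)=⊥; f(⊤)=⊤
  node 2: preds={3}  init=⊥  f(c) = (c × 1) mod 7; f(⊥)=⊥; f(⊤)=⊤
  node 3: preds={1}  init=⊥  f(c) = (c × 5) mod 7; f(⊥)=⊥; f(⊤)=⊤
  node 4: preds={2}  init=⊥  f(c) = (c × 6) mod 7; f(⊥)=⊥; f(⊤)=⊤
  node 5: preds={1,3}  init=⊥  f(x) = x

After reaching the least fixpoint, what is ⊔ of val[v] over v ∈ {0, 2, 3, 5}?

⊤

Iteration log — 9 steps:
  step 1. node 0  ⊔preds=⊥  new=⊥  stable
  step 2. node 1  ⊔preds=⊥  new=4  stable
  step 3. node 2  ⊔preds=⊥  new=⊥  stable
  step 4. node 3  ⊔preds=4  new=6  old=⊥  +wl: 0,2
  step 5. node 4  ⊔preds=⊥  new=⊥  stable
  step 6. node 5  ⊔preds=⊤  new=⊤  old=⊥  +wl: 
  step 7. node 0  ⊔preds=6  new=1  old=⊥  +wl: 
  step 8. node 2  ⊔preds=6  new=6  old=⊥  +wl: 4
  step 9. node 4  ⊔preds=6  new=1  old=⊥  +wl: 

Least fixpoint reached:
  node 0: 1
  node 1: 4
  node 2: 6
  node 3: 6
  node 4: 1
  node 5: ⊤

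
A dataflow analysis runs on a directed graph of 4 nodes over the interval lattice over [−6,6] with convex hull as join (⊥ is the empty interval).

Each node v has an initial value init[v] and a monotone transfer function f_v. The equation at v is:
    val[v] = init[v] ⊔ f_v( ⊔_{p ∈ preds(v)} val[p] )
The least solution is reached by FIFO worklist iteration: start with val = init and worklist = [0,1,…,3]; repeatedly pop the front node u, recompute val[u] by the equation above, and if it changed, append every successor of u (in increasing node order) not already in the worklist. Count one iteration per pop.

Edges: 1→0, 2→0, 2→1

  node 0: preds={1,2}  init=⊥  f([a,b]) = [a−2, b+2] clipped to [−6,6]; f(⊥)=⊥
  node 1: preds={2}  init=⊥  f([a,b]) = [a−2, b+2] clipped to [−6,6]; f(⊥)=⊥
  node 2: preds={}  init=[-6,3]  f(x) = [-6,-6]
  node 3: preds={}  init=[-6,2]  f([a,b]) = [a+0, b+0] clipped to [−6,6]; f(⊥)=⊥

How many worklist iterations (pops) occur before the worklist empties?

Iteration log — 5 steps:
  step 1. node 0  ⊔preds=[-6,3]  new=[-6,5]  old=⊥  +wl: 
  step 2. node 1  ⊔preds=[-6,3]  new=[-6,5]  old=⊥  +wl: 0
  step 3. node 2  ⊔preds=⊥  new=[-6,3]  stable
  step 4. node 3  ⊔preds=⊥  new=[-6,2]  stable
  step 5. node 0  ⊔preds=[-6,5]  new=[-6,6]  old=[-6,5]  +wl: 

Least fixpoint reached:
  node 0: [-6,6]
  node 1: [-6,5]
  node 2: [-6,3]
  node 3: [-6,2]

5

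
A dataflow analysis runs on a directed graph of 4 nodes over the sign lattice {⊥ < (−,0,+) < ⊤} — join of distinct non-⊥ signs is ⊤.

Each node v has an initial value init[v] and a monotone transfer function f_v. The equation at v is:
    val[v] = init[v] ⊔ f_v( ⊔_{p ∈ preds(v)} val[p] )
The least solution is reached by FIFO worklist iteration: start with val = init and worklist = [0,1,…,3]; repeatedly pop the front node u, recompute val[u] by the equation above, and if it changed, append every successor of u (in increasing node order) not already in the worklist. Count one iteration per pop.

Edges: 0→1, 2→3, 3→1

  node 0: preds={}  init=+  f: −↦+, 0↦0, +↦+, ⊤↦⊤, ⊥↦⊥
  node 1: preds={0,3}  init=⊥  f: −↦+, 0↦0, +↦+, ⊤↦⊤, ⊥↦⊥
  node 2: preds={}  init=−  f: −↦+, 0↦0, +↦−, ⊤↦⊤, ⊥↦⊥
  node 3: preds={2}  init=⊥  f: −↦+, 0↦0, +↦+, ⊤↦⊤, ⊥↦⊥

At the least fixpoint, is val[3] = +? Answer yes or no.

yes

Trace (5 dequeues):
  [1] u=0 | in ⊥ | out + | ==
  [2] u=1 | in + | out + | prev ⊥ | push {}
  [3] u=2 | in ⊥ | out − | ==
  [4] u=3 | in − | out + | prev ⊥ | push {1}
  [5] u=1 | in + | out + | ==

Converged values:
  [0] +
  [1] +
  [2] −
  [3] +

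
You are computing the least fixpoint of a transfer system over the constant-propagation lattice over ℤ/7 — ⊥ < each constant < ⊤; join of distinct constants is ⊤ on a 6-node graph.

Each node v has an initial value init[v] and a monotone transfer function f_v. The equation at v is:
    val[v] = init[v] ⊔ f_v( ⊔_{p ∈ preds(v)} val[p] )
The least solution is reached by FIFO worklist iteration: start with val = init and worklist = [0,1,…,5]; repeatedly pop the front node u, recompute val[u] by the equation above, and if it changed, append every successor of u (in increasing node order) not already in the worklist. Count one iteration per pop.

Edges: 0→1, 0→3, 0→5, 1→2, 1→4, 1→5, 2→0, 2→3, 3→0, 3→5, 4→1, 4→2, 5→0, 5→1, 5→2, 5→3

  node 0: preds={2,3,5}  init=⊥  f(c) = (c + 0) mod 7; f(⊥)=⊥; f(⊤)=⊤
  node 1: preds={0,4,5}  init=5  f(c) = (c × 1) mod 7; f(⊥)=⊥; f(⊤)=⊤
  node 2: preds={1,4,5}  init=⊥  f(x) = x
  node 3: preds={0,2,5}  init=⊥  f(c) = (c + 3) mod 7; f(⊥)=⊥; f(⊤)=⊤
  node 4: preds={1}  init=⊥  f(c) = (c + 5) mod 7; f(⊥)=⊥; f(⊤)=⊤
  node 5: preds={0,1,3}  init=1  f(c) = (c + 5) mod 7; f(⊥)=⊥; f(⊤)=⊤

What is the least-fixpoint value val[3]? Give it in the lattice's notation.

⊤

Worklist (11 pops):
  #1 pop 0: in=1 → 1 (was ⊥); enqueue []
  #2 pop 1: in=1 → ⊤ (was 5); enqueue []
  #3 pop 2: in=⊤ → ⊤ (was ⊥); enqueue [0]
  #4 pop 3: in=⊤ → ⊤ (was ⊥); enqueue []
  #5 pop 4: in=⊤ → ⊤ (was ⊥); enqueue [1,2]
  #6 pop 5: in=⊤ → ⊤ (was 1); enqueue [3]
  #7 pop 0: in=⊤ → ⊤ (was 1); enqueue [5]
  #8 pop 1: in=⊤ → ⊤ (no change)
  #9 pop 2: in=⊤ → ⊤ (no change)
  #10 pop 3: in=⊤ → ⊤ (no change)
  #11 pop 5: in=⊤ → ⊤ (no change)

Fixpoint:
  val[0] = ⊤
  val[1] = ⊤
  val[2] = ⊤
  val[3] = ⊤
  val[4] = ⊤
  val[5] = ⊤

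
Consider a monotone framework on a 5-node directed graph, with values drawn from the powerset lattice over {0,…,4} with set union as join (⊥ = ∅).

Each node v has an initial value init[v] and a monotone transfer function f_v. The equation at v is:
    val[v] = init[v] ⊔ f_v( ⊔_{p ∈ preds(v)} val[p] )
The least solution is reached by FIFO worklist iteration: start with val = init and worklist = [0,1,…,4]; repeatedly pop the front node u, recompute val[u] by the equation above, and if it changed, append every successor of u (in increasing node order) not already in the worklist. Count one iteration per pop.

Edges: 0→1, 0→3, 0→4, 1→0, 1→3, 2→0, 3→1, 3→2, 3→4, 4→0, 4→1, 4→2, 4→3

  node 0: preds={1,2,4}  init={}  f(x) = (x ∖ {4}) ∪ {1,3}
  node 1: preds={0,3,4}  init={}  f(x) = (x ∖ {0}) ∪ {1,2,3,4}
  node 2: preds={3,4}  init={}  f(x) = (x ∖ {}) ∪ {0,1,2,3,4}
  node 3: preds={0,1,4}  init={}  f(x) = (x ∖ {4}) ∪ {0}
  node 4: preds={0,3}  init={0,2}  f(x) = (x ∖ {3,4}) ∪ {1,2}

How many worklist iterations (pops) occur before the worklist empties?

9

Worklist (9 pops):
  #1 pop 0: in={0,2} → {0,1,2,3} (was {}); enqueue []
  #2 pop 1: in={0,1,2,3} → {1,2,3,4} (was {}); enqueue [0]
  #3 pop 2: in={0,2} → {0,1,2,3,4} (was {}); enqueue []
  #4 pop 3: in={0,1,2,3,4} → {0,1,2,3} (was {}); enqueue [1,2]
  #5 pop 4: in={0,1,2,3} → {0,1,2} (was {0,2}); enqueue [3]
  #6 pop 0: in={0,1,2,3,4} → {0,1,2,3} (no change)
  #7 pop 1: in={0,1,2,3} → {1,2,3,4} (no change)
  #8 pop 2: in={0,1,2,3} → {0,1,2,3,4} (no change)
  #9 pop 3: in={0,1,2,3,4} → {0,1,2,3} (no change)

Fixpoint:
  val[0] = {0,1,2,3}
  val[1] = {1,2,3,4}
  val[2] = {0,1,2,3,4}
  val[3] = {0,1,2,3}
  val[4] = {0,1,2}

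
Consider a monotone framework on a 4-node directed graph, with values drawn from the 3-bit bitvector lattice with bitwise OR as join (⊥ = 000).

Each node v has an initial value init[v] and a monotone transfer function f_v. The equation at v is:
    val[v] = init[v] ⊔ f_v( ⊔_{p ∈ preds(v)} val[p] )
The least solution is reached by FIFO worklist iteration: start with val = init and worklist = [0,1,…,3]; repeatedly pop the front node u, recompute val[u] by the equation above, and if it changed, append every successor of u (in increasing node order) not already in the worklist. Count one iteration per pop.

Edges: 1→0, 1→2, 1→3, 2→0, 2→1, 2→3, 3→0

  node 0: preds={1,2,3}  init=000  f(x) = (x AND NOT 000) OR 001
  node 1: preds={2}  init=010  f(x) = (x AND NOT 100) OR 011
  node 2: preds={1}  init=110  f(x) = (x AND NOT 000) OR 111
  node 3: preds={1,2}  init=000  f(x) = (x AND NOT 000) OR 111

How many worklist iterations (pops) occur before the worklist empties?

6

Worklist (6 pops):
  #1 pop 0: in=110 → 111 (was 000); enqueue []
  #2 pop 1: in=110 → 011 (was 010); enqueue [0]
  #3 pop 2: in=011 → 111 (was 110); enqueue [1]
  #4 pop 3: in=111 → 111 (was 000); enqueue []
  #5 pop 0: in=111 → 111 (no change)
  #6 pop 1: in=111 → 011 (no change)

Fixpoint:
  val[0] = 111
  val[1] = 011
  val[2] = 111
  val[3] = 111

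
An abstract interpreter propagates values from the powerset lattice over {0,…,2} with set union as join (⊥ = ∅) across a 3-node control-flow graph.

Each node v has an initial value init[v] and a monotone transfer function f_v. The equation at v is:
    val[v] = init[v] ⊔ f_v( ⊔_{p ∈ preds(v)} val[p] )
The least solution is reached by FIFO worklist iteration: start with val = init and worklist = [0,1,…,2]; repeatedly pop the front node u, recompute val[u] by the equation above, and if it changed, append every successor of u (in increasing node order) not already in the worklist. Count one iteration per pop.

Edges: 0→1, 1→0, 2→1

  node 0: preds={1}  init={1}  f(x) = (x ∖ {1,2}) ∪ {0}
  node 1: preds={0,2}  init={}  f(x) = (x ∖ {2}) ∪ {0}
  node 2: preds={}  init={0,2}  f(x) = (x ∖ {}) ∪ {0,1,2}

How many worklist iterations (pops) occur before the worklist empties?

Iteration log — 5 steps:
  step 1. node 0  ⊔preds={}  new={0,1}  old={1}  +wl: 
  step 2. node 1  ⊔preds={0,1,2}  new={0,1}  old={}  +wl: 0
  step 3. node 2  ⊔preds={}  new={0,1,2}  old={0,2}  +wl: 1
  step 4. node 0  ⊔preds={0,1}  new={0,1}  stable
  step 5. node 1  ⊔preds={0,1,2}  new={0,1}  stable

Least fixpoint reached:
  node 0: {0,1}
  node 1: {0,1}
  node 2: {0,1,2}

5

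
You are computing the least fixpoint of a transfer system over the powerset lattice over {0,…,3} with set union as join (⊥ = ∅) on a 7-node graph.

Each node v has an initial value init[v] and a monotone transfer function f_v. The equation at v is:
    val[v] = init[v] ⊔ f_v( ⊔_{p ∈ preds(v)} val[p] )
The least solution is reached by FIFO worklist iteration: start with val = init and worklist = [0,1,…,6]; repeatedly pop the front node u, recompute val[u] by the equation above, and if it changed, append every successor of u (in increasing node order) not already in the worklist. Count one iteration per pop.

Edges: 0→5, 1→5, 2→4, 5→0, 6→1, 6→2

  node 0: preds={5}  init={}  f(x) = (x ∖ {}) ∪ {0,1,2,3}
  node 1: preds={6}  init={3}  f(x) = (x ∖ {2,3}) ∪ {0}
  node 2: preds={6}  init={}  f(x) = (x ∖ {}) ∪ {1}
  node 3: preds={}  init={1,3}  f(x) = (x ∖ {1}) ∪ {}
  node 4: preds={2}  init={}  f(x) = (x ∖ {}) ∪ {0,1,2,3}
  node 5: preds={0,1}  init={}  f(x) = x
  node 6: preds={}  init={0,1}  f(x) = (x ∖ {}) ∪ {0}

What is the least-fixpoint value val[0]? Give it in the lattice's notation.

Worklist (8 pops):
  #1 pop 0: in={} → {0,1,2,3} (was {}); enqueue []
  #2 pop 1: in={0,1} → {0,1,3} (was {3}); enqueue []
  #3 pop 2: in={0,1} → {0,1} (was {}); enqueue []
  #4 pop 3: in={} → {1,3} (no change)
  #5 pop 4: in={0,1} → {0,1,2,3} (was {}); enqueue []
  #6 pop 5: in={0,1,2,3} → {0,1,2,3} (was {}); enqueue [0]
  #7 pop 6: in={} → {0,1} (no change)
  #8 pop 0: in={0,1,2,3} → {0,1,2,3} (no change)

Fixpoint:
  val[0] = {0,1,2,3}
  val[1] = {0,1,3}
  val[2] = {0,1}
  val[3] = {1,3}
  val[4] = {0,1,2,3}
  val[5] = {0,1,2,3}
  val[6] = {0,1}

{0,1,2,3}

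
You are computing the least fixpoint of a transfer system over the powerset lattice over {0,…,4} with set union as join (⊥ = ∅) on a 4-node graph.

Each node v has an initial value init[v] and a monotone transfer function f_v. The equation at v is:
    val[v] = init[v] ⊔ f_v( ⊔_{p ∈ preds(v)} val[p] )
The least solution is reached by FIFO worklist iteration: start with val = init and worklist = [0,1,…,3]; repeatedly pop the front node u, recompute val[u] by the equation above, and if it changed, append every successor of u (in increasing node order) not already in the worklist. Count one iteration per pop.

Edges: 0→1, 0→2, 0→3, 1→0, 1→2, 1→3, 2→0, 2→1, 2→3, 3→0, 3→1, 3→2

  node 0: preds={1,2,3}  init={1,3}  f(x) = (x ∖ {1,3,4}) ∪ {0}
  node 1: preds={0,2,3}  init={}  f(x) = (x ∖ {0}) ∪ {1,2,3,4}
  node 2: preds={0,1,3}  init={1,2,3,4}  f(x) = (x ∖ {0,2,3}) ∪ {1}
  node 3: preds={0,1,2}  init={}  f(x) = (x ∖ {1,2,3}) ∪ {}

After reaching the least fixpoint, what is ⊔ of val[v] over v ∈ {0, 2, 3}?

Iteration log — 7 steps:
  step 1. node 0  ⊔preds={1,2,3,4}  new={0,1,2,3}  old={1,3}  +wl: 
  step 2. node 1  ⊔preds={0,1,2,3,4}  new={1,2,3,4}  old={}  +wl: 0
  step 3. node 2  ⊔preds={0,1,2,3,4}  new={1,2,3,4}  stable
  step 4. node 3  ⊔preds={0,1,2,3,4}  new={0,4}  old={}  +wl: 1,2
  step 5. node 0  ⊔preds={0,1,2,3,4}  new={0,1,2,3}  stable
  step 6. node 1  ⊔preds={0,1,2,3,4}  new={1,2,3,4}  stable
  step 7. node 2  ⊔preds={0,1,2,3,4}  new={1,2,3,4}  stable

Least fixpoint reached:
  node 0: {0,1,2,3}
  node 1: {1,2,3,4}
  node 2: {1,2,3,4}
  node 3: {0,4}

{0,1,2,3,4}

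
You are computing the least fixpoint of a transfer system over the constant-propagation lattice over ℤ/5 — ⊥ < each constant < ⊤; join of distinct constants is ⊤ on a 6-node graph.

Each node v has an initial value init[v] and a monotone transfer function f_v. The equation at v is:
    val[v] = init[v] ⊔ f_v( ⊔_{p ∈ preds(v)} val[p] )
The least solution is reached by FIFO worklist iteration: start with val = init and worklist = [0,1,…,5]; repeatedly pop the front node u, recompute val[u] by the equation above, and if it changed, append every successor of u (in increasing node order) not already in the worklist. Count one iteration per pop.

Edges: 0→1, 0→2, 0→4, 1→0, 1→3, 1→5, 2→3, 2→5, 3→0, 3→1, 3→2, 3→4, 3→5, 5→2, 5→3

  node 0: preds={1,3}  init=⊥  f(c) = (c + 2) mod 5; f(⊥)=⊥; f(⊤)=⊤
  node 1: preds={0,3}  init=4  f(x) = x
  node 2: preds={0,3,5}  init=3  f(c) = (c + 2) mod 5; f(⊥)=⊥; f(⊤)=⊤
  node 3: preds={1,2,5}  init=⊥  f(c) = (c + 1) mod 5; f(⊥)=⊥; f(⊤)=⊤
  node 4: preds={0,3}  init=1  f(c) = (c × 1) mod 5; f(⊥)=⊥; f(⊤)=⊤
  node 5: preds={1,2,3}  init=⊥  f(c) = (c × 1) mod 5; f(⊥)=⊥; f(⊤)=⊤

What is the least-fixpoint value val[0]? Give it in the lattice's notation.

⊤

Worklist (12 pops):
  #1 pop 0: in=4 → 1 (was ⊥); enqueue []
  #2 pop 1: in=1 → ⊤ (was 4); enqueue [0]
  #3 pop 2: in=1 → 3 (no change)
  #4 pop 3: in=⊤ → ⊤ (was ⊥); enqueue [1,2]
  #5 pop 4: in=⊤ → ⊤ (was 1); enqueue []
  #6 pop 5: in=⊤ → ⊤ (was ⊥); enqueue [3]
  #7 pop 0: in=⊤ → ⊤ (was 1); enqueue [4]
  #8 pop 1: in=⊤ → ⊤ (no change)
  #9 pop 2: in=⊤ → ⊤ (was 3); enqueue [5]
  #10 pop 3: in=⊤ → ⊤ (no change)
  #11 pop 4: in=⊤ → ⊤ (no change)
  #12 pop 5: in=⊤ → ⊤ (no change)

Fixpoint:
  val[0] = ⊤
  val[1] = ⊤
  val[2] = ⊤
  val[3] = ⊤
  val[4] = ⊤
  val[5] = ⊤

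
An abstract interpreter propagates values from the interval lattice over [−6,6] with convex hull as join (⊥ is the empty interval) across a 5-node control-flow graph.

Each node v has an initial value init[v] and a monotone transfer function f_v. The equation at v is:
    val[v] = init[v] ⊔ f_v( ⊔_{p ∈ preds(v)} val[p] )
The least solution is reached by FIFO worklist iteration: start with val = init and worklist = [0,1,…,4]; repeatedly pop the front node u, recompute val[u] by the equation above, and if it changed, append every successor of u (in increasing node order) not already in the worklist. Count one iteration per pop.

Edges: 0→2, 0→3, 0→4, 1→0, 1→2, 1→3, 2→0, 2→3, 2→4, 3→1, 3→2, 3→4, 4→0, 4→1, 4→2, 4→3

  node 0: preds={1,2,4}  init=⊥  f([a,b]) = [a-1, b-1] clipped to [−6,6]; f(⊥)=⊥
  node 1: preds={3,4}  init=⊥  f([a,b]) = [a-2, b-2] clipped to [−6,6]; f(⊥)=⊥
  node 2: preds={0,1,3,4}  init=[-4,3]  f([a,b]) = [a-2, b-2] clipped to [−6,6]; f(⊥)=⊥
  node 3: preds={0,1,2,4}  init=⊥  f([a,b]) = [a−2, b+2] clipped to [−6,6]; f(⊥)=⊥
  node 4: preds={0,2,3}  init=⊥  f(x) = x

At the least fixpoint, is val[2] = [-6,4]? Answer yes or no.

yes

Trace (16 dequeues):
  [1] u=0 | in [-4,3] | out [-5,2] | prev ⊥ | push {}
  [2] u=1 | in ⊥ | out ⊥ | ==
  [3] u=2 | in [-5,2] | out [-6,3] | prev [-4,3] | push {0}
  [4] u=3 | in [-6,3] | out [-6,5] | prev ⊥ | push {1,2}
  [5] u=4 | in [-6,5] | out [-6,5] | prev ⊥ | push {3}
  [6] u=0 | in [-6,5] | out [-6,4] | prev [-5,2] | push {4}
  [7] u=1 | in [-6,5] | out [-6,3] | prev ⊥ | push {0}
  [8] u=2 | in [-6,5] | out [-6,3] | ==
  [9] u=3 | in [-6,5] | out [-6,6] | prev [-6,5] | push {1,2}
  [10] u=4 | in [-6,6] | out [-6,6] | prev [-6,5] | push {3}
  [11] u=0 | in [-6,6] | out [-6,5] | prev [-6,4] | push {4}
  [12] u=1 | in [-6,6] | out [-6,4] | prev [-6,3] | push {0}
  [13] u=2 | in [-6,6] | out [-6,4] | prev [-6,3] | push {}
  [14] u=3 | in [-6,6] | out [-6,6] | ==
  [15] u=4 | in [-6,6] | out [-6,6] | ==
  [16] u=0 | in [-6,6] | out [-6,5] | ==

Converged values:
  [0] [-6,5]
  [1] [-6,4]
  [2] [-6,4]
  [3] [-6,6]
  [4] [-6,6]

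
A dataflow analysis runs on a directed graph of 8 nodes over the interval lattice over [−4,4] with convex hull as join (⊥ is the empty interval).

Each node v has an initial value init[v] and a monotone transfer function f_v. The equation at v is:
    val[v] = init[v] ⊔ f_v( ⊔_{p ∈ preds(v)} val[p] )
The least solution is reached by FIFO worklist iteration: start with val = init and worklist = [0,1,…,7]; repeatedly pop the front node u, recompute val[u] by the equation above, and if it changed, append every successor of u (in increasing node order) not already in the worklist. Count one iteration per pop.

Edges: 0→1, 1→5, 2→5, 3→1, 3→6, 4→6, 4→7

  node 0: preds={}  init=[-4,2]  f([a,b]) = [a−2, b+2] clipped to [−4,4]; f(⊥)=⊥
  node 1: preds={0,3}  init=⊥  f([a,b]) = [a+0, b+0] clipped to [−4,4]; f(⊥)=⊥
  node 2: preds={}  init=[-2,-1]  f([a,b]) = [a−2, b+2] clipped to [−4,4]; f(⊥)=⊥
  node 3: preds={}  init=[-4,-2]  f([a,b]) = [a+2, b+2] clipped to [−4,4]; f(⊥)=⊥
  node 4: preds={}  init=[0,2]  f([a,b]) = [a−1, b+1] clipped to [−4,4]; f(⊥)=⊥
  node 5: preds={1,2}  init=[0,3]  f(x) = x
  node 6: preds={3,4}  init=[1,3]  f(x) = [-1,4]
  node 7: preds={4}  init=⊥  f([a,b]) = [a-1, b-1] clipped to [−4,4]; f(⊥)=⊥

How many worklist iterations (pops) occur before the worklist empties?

8

Trace (8 dequeues):
  [1] u=0 | in ⊥ | out [-4,2] | ==
  [2] u=1 | in [-4,2] | out [-4,2] | prev ⊥ | push {}
  [3] u=2 | in ⊥ | out [-2,-1] | ==
  [4] u=3 | in ⊥ | out [-4,-2] | ==
  [5] u=4 | in ⊥ | out [0,2] | ==
  [6] u=5 | in [-4,2] | out [-4,3] | prev [0,3] | push {}
  [7] u=6 | in [-4,2] | out [-1,4] | prev [1,3] | push {}
  [8] u=7 | in [0,2] | out [-1,1] | prev ⊥ | push {}

Converged values:
  [0] [-4,2]
  [1] [-4,2]
  [2] [-2,-1]
  [3] [-4,-2]
  [4] [0,2]
  [5] [-4,3]
  [6] [-1,4]
  [7] [-1,1]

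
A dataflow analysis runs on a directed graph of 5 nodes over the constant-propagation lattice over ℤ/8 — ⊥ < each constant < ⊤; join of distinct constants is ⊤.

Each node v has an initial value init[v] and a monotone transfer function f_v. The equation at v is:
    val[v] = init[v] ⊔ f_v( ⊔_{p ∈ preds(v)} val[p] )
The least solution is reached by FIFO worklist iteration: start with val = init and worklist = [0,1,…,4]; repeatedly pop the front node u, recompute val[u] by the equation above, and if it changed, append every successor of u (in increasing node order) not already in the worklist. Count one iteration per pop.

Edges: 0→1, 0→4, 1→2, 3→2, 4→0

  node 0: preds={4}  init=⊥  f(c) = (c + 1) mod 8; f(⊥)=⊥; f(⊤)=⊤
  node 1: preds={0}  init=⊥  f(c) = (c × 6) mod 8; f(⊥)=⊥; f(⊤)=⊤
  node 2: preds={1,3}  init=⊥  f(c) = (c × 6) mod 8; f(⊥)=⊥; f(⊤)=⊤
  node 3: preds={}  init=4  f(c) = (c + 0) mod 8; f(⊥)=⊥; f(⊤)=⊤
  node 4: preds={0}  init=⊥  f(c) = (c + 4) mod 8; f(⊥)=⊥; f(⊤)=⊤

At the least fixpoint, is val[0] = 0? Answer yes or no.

no

Iteration log — 5 steps:
  step 1. node 0  ⊔preds=⊥  new=⊥  stable
  step 2. node 1  ⊔preds=⊥  new=⊥  stable
  step 3. node 2  ⊔preds=4  new=0  old=⊥  +wl: 
  step 4. node 3  ⊔preds=⊥  new=4  stable
  step 5. node 4  ⊔preds=⊥  new=⊥  stable

Least fixpoint reached:
  node 0: ⊥
  node 1: ⊥
  node 2: 0
  node 3: 4
  node 4: ⊥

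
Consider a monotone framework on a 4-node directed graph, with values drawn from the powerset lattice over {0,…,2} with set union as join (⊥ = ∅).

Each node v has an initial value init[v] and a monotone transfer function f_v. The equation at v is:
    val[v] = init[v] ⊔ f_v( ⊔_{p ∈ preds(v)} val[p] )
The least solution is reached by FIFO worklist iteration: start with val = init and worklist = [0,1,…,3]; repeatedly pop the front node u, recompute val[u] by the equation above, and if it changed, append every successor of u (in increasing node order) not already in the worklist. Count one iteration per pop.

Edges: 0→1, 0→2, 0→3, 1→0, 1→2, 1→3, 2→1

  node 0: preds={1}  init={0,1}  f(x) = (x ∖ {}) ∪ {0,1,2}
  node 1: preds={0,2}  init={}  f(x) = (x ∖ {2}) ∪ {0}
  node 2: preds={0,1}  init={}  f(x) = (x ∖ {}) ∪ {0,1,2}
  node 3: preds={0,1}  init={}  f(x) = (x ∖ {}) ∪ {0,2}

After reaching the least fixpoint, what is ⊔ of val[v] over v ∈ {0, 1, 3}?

{0,1,2}

Trace (6 dequeues):
  [1] u=0 | in {} | out {0,1,2} | prev {0,1} | push {}
  [2] u=1 | in {0,1,2} | out {0,1} | prev {} | push {0}
  [3] u=2 | in {0,1,2} | out {0,1,2} | prev {} | push {1}
  [4] u=3 | in {0,1,2} | out {0,1,2} | prev {} | push {}
  [5] u=0 | in {0,1} | out {0,1,2} | ==
  [6] u=1 | in {0,1,2} | out {0,1} | ==

Converged values:
  [0] {0,1,2}
  [1] {0,1}
  [2] {0,1,2}
  [3] {0,1,2}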